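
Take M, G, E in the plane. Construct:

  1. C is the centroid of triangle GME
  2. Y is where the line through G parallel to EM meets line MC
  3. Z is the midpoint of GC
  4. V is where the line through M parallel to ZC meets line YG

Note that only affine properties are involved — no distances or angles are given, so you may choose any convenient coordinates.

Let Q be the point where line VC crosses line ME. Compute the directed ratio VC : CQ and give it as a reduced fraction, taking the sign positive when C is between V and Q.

VC:CQ = 2

Work in coordinates with M = (0, 0), G = (1, 0), E = (0, 1).
1. C is the centroid of triangle GME ⇒ C = (1/3, 1/3)
2. Y is where the line through G parallel to EM meets line MC ⇒ Y = (1, 1)
3. Z is the midpoint of GC ⇒ Z = (2/3, 1/6)
4. V is where the line through M parallel to ZC meets line YG ⇒ V = (1, -1/2)
line VC meets ME at Q = (0, 3/4)
C = V + t·(Q−V) with t = 2/3, so VC:CQ = 2/3:1/3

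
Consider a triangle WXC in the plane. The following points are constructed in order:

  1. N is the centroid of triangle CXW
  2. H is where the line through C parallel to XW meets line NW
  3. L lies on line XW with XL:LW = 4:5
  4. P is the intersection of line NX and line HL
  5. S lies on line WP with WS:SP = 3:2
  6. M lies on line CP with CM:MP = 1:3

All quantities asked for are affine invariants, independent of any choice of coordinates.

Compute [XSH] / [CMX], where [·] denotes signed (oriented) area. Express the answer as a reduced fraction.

Assign W = (0, 0), X = (1, 0), C = (0, 1) — the answer is frame-independent, so this choice is without loss of generality.
1. N is the centroid of triangle CXW ⇒ N = (1/3, 1/3)
2. H is where the line through C parallel to XW meets line NW ⇒ H = (1, 1)
3. L lies on line XW with XL:LW = 4:5 ⇒ L = (5/9, 0)
4. P is the intersection of line NX and line HL ⇒ P = (7/11, 2/11)
5. S lies on line WP with WS:SP = 3:2 ⇒ S = (21/55, 6/55)
6. M lies on line CP with CM:MP = 1:3 ⇒ M = (7/44, 35/44)
2·[XSH] = -34/55, 2·[CMX] = 1/22
[XSH]:[CMX] = -34/55:1/22 = -68/5

[XSH]:[CMX] = -68/5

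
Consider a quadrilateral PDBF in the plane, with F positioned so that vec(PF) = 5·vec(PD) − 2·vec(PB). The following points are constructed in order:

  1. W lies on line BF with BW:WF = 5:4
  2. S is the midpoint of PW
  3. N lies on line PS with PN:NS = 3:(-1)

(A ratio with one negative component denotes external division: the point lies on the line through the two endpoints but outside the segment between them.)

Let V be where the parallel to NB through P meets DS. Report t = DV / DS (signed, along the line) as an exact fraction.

Set P = (0, 0), D = (1, 0), B = (0, 1), F = (5, -2); any affine frame gives the same invariant.
1. W lies on line BF with BW:WF = 5:4 ⇒ W = (25/9, -2/3)
2. S is the midpoint of PW ⇒ S = (25/18, -1/3)
3. N lies on line PS with PN:NS = 3:(-1) ⇒ N = (25/12, -1/2)
through P parallel to NB: direction (-25/12, 3/2); meets DS at V = (25/4, -9/2)
V = D + t·(S−D) with t = 27/2

t = 27/2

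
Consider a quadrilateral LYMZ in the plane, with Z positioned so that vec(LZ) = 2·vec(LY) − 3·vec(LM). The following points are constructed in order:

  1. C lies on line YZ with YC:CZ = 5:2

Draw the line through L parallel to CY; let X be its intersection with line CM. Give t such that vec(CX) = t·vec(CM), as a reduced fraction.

Assign L = (0, 0), Y = (1, 0), M = (0, 1), Z = (2, -3) — the answer is frame-independent, so this choice is without loss of generality.
1. C lies on line YZ with YC:CZ = 5:2 ⇒ C = (12/7, -15/7)
through L parallel to CY: direction (-5/7, 15/7); meets CM at X = (-6/7, 18/7)
X = C + t·(M−C) with t = 3/2

t = 3/2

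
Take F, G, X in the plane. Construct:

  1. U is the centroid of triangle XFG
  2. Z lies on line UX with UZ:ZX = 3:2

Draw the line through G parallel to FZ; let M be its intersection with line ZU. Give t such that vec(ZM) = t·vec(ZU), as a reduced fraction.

t = 11/3

Set F = (0, 0), G = (1, 0), X = (0, 1); any affine frame gives the same invariant.
1. U is the centroid of triangle XFG ⇒ U = (1/3, 1/3)
2. Z lies on line UX with UZ:ZX = 3:2 ⇒ Z = (2/15, 11/15)
through G parallel to FZ: direction (2/15, 11/15); meets ZU at M = (13/15, -11/15)
M = Z + t·(U−Z) with t = 11/3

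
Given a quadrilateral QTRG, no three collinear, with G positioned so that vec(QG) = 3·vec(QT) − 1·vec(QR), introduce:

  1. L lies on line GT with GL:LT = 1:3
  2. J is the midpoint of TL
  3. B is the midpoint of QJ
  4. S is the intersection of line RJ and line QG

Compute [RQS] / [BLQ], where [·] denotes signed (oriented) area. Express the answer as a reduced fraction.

Set Q = (0, 0), T = (1, 0), R = (0, 1), G = (3, -1); any affine frame gives the same invariant.
1. L lies on line GT with GL:LT = 1:3 ⇒ L = (5/2, -3/4)
2. J is the midpoint of TL ⇒ J = (7/4, -3/8)
3. B is the midpoint of QJ ⇒ B = (7/8, -3/16)
4. S is the intersection of line RJ and line QG ⇒ S = (42/19, -14/19)
2·[RQS] = 42/19, 2·[BLQ] = -3/16
[RQS]:[BLQ] = 42/19:-3/16 = -224/19

[RQS]:[BLQ] = -224/19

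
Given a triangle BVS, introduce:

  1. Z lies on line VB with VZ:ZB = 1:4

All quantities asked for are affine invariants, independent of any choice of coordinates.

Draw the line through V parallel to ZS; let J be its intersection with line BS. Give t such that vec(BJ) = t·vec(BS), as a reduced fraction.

Set B = (0, 0), V = (1, 0), S = (0, 1); any affine frame gives the same invariant.
1. Z lies on line VB with VZ:ZB = 1:4 ⇒ Z = (4/5, 0)
through V parallel to ZS: direction (-4/5, 1); meets BS at J = (0, 5/4)
J = B + t·(S−B) with t = 5/4

t = 5/4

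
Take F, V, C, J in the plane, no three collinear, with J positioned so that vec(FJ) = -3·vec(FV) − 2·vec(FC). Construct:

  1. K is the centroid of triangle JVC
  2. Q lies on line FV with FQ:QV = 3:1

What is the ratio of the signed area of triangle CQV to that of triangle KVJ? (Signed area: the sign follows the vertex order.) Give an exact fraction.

[CQV]:[KVJ] = -1/8

Choose coordinates F = (0, 0), V = (1, 0), C = (0, 1), J = (-3, -2).
1. K is the centroid of triangle JVC ⇒ K = (-2/3, -1/3)
2. Q lies on line FV with FQ:QV = 3:1 ⇒ Q = (3/4, 0)
2·[CQV] = 1/4, 2·[KVJ] = -2
[CQV]:[KVJ] = 1/4:-2 = -1/8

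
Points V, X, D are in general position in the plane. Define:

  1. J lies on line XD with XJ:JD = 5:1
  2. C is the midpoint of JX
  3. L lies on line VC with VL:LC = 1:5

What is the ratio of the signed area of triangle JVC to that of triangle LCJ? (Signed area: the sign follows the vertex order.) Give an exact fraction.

Choose coordinates V = (0, 0), X = (1, 0), D = (0, 1).
1. J lies on line XD with XJ:JD = 5:1 ⇒ J = (1/6, 5/6)
2. C is the midpoint of JX ⇒ C = (7/12, 5/12)
3. L lies on line VC with VL:LC = 1:5 ⇒ L = (7/72, 5/72)
2·[JVC] = 5/12, 2·[LCJ] = 25/72
[JVC]:[LCJ] = 5/12:25/72 = 6/5

[JVC]:[LCJ] = 6/5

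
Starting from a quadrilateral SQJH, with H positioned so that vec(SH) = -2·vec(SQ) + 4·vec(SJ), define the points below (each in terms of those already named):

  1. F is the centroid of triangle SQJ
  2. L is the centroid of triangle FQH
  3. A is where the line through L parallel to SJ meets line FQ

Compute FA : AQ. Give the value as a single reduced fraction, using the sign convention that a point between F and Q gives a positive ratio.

FA:AQ = -5/11

Choose coordinates S = (0, 0), Q = (1, 0), J = (0, 1), H = (-2, 4).
1. F is the centroid of triangle SQJ ⇒ F = (1/3, 1/3)
2. L is the centroid of triangle FQH ⇒ L = (-2/9, 13/9)
3. A is where the line through L parallel to SJ meets line FQ ⇒ A = (-2/9, 11/18)
A = F + t·(Q−F) with t = -5/6, so FA:AQ = t:(1−t) = -5/6:11/6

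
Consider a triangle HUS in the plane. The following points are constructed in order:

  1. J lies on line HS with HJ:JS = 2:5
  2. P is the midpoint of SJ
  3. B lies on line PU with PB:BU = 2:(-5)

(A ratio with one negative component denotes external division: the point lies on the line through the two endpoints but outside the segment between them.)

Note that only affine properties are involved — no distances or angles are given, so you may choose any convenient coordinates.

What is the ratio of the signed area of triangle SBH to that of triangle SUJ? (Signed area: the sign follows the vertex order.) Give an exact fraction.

Assign H = (0, 0), U = (1, 0), S = (0, 1) — the answer is frame-independent, so this choice is without loss of generality.
1. J lies on line HS with HJ:JS = 2:5 ⇒ J = (0, 2/7)
2. P is the midpoint of SJ ⇒ P = (0, 9/14)
3. B lies on line PU with PB:BU = 2:(-5) ⇒ B = (-2/3, 15/14)
2·[SBH] = 2/3, 2·[SUJ] = -5/7
[SBH]:[SUJ] = 2/3:-5/7 = -14/15

[SBH]:[SUJ] = -14/15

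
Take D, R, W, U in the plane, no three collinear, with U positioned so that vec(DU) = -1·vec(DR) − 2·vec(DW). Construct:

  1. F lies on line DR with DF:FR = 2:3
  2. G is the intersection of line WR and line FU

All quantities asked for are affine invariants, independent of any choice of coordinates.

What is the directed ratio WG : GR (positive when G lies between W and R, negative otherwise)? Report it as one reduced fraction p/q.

WG:GR = 11/6

Work in coordinates with D = (0, 0), R = (1, 0), W = (0, 1), U = (-1, -2).
1. F lies on line DR with DF:FR = 2:3 ⇒ F = (2/5, 0)
2. G is the intersection of line WR and line FU ⇒ G = (11/17, 6/17)
G = W + t·(R−W) with t = 11/17, so WG:GR = t:(1−t) = 11/17:6/17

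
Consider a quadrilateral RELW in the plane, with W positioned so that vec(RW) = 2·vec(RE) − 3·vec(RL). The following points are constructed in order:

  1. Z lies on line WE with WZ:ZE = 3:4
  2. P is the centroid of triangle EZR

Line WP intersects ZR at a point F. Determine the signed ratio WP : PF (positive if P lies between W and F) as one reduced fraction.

WP:PF = -13/4

Work in coordinates with R = (0, 0), E = (1, 0), L = (0, 1), W = (2, -3).
1. Z lies on line WE with WZ:ZE = 3:4 ⇒ Z = (11/7, -12/7)
2. P is the centroid of triangle EZR ⇒ P = (6/7, -4/7)
line WP meets ZR at F = (110/91, -120/91)
P = W + t·(F−W) with t = 13/9, so WP:PF = 13/9:-4/9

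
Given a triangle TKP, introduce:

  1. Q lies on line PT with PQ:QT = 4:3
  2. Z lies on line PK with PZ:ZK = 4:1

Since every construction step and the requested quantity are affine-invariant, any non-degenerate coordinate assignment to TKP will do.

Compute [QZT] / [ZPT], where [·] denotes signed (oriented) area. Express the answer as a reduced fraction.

Work in coordinates with T = (0, 0), K = (1, 0), P = (0, 1).
1. Q lies on line PT with PQ:QT = 4:3 ⇒ Q = (0, 3/7)
2. Z lies on line PK with PZ:ZK = 4:1 ⇒ Z = (4/5, 1/5)
2·[QZT] = -12/35, 2·[ZPT] = 4/5
[QZT]:[ZPT] = -12/35:4/5 = -3/7

[QZT]:[ZPT] = -3/7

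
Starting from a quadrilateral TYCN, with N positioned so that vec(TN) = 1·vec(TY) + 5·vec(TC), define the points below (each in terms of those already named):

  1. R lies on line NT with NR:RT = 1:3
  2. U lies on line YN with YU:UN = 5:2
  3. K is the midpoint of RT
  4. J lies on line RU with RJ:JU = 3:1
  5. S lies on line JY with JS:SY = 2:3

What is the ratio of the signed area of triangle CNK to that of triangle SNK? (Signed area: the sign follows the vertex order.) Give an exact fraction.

Work in coordinates with T = (0, 0), Y = (1, 0), C = (0, 1), N = (1, 5).
1. R lies on line NT with NR:RT = 1:3 ⇒ R = (3/4, 15/4)
2. U lies on line YN with YU:UN = 5:2 ⇒ U = (1, 25/7)
3. K is the midpoint of RT ⇒ K = (3/8, 15/8)
4. J lies on line RU with RJ:JU = 3:1 ⇒ J = (15/16, 405/112)
5. S lies on line JY with JS:SY = 2:3 ⇒ S = (77/80, 243/112)
2·[CNK] = -5/8, 2·[SNK] = 185/112
[CNK]:[SNK] = -5/8:185/112 = -14/37

[CNK]:[SNK] = -14/37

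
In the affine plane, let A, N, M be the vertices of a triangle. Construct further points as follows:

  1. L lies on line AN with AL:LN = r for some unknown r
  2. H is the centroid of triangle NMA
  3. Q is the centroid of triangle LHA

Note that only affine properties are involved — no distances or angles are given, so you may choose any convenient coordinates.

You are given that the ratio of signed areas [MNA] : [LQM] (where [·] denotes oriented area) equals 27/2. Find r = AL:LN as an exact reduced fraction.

r = 1/2

Set A = (0, 0), N = (1, 0), M = (0, 1); any affine frame gives the same invariant.
1. With AL:LN = r, write λ = r/(r+1) so L = A + λ·(N−A); L is affine-linear in λ
2. H is the centroid of triangle NMA ⇒ H = (1/3, 1/3)
3. Q is the centroid of triangle LHA ⇒ Q is an affine combination of earlier points and hence also affine-linear in λ
Every point depending on L is an affine combination of L and λ-independent points, so each such coordinate is linear in λ; the λ² term in each signed area is a multiple of (N−A)×(N−A) = 0, so 2·[MNA] and 2·[LQM] are each linear in λ. Evaluating at λ=0 and λ=1:
  2·[MNA] = -1,   2·[LQM] = -5/9·λ + 1/9
So [MNA]:[LQM] = (-1) / (-5/9·λ + 1/9). Setting this equal to 27/2:
  -1 = 27/2·(-5/9·λ + 1/9)  ⇒  λ = 1/3
Then r = λ/(1−λ) = (1/3)/(2/3) = 1/2. Check: with r = 1/2, L = (1/3, 0) and [MNA]:[LQM] = 27/2 as required.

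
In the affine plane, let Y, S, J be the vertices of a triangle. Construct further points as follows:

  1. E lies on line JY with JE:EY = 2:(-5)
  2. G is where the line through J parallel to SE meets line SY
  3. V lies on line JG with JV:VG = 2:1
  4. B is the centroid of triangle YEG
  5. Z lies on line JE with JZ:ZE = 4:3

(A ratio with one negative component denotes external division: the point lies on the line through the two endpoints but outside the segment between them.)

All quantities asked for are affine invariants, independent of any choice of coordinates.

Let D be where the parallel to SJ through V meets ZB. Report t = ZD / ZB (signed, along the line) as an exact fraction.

Set Y = (0, 0), S = (1, 0), J = (0, 1); any affine frame gives the same invariant.
1. E lies on line JY with JE:EY = 2:(-5) ⇒ E = (0, 5/3)
2. G is where the line through J parallel to SE meets line SY ⇒ G = (3/5, 0)
3. V lies on line JG with JV:VG = 2:1 ⇒ V = (2/5, 1/3)
4. B is the centroid of triangle YEG ⇒ B = (1/5, 5/9)
5. Z lies on line JE with JZ:ZE = 4:3 ⇒ Z = (0, 29/21)
through V parallel to SJ: direction (-1, 1); meets ZB at D = (204/985, 311/591)
D = Z + t·(B−Z) with t = 204/197

t = 204/197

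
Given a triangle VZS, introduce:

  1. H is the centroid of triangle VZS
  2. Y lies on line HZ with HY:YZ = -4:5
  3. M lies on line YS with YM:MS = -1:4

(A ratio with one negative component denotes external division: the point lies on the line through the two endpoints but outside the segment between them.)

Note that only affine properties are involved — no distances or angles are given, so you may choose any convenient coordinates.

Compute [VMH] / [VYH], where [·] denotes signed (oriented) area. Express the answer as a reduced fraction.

[VMH]:[VYH] = 5/4

Choose coordinates V = (0, 0), Z = (1, 0), S = (0, 1).
1. H is the centroid of triangle VZS ⇒ H = (1/3, 1/3)
2. Y lies on line HZ with HY:YZ = -4:5 ⇒ Y = (-7/3, 5/3)
3. M lies on line YS with YM:MS = -1:4 ⇒ M = (-28/9, 17/9)
2·[VMH] = -5/3, 2·[VYH] = -4/3
[VMH]:[VYH] = -5/3:-4/3 = 5/4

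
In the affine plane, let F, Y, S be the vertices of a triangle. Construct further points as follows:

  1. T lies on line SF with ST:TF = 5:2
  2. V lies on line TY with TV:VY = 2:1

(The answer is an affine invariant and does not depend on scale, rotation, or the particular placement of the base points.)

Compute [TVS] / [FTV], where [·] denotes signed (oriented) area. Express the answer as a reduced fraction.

Set F = (0, 0), Y = (1, 0), S = (0, 1); any affine frame gives the same invariant.
1. T lies on line SF with ST:TF = 5:2 ⇒ T = (0, 2/7)
2. V lies on line TY with TV:VY = 2:1 ⇒ V = (2/3, 2/21)
2·[TVS] = 10/21, 2·[FTV] = -4/21
[TVS]:[FTV] = 10/21:-4/21 = -5/2

[TVS]:[FTV] = -5/2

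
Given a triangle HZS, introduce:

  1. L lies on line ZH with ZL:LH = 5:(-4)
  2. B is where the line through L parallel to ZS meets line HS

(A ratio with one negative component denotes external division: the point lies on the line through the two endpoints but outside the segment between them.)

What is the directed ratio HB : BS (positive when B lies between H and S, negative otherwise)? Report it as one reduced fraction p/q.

Choose coordinates H = (0, 0), Z = (1, 0), S = (0, 1).
1. L lies on line ZH with ZL:LH = 5:(-4) ⇒ L = (-4, 0)
2. B is where the line through L parallel to ZS meets line HS ⇒ B = (0, -4)
B = H + t·(S−H) with t = -4, so HB:BS = t:(1−t) = -4:5

HB:BS = -4/5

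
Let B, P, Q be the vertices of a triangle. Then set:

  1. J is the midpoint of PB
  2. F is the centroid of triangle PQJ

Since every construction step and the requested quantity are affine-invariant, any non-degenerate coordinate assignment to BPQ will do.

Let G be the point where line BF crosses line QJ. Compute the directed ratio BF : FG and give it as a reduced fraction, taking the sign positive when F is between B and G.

BF:FG = -4

Choose coordinates B = (0, 0), P = (1, 0), Q = (0, 1).
1. J is the midpoint of PB ⇒ J = (1/2, 0)
2. F is the centroid of triangle PQJ ⇒ F = (1/2, 1/3)
line BF meets QJ at G = (3/8, 1/4)
F = B + t·(G−B) with t = 4/3, so BF:FG = 4/3:-1/3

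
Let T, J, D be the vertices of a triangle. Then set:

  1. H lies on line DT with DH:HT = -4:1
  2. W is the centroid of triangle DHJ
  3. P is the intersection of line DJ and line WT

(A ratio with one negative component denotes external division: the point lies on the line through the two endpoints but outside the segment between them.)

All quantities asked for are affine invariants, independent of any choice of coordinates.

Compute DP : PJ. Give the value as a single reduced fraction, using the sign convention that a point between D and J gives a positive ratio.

DP:PJ = 3/2

Set T = (0, 0), J = (1, 0), D = (0, 1); any affine frame gives the same invariant.
1. H lies on line DT with DH:HT = -4:1 ⇒ H = (0, -1/3)
2. W is the centroid of triangle DHJ ⇒ W = (1/3, 2/9)
3. P is the intersection of line DJ and line WT ⇒ P = (3/5, 2/5)
P = D + t·(J−D) with t = 3/5, so DP:PJ = t:(1−t) = 3/5:2/5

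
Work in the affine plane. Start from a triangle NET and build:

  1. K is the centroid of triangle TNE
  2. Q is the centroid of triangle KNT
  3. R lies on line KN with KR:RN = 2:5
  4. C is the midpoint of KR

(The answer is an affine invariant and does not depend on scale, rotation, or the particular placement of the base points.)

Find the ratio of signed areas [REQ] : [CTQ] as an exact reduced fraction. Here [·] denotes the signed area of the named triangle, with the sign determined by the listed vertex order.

Assign N = (0, 0), E = (1, 0), T = (0, 1) — the answer is frame-independent, so this choice is without loss of generality.
1. K is the centroid of triangle TNE ⇒ K = (1/3, 1/3)
2. Q is the centroid of triangle KNT ⇒ Q = (1/9, 4/9)
3. R lies on line KN with KR:RN = 2:5 ⇒ R = (5/21, 5/21)
4. C is the midpoint of KR ⇒ C = (2/7, 2/7)
2·[REQ] = 8/63, 2·[CTQ] = 5/63
[REQ]:[CTQ] = 8/63:5/63 = 8/5

[REQ]:[CTQ] = 8/5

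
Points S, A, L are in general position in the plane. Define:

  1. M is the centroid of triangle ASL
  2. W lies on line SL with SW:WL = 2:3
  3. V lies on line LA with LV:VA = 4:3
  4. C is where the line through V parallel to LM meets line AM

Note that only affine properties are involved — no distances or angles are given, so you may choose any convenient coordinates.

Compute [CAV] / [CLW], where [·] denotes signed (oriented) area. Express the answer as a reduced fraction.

[CAV]:[CLW] = 1/7

Set S = (0, 0), A = (1, 0), L = (0, 1); any affine frame gives the same invariant.
1. M is the centroid of triangle ASL ⇒ M = (1/3, 1/3)
2. W lies on line SL with SW:WL = 2:3 ⇒ W = (0, 2/5)
3. V lies on line LA with LV:VA = 4:3 ⇒ V = (4/7, 3/7)
4. C is where the line through V parallel to LM meets line AM ⇒ C = (5/7, 1/7)
2·[CAV] = 3/49, 2·[CLW] = 3/7
[CAV]:[CLW] = 3/49:3/7 = 1/7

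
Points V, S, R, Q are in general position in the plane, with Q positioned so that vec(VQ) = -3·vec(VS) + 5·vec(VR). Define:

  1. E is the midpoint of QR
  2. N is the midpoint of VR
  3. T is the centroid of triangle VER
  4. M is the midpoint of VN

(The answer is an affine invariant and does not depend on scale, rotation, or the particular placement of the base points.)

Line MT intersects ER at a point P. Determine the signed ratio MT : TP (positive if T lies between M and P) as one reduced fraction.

Work in coordinates with V = (0, 0), S = (1, 0), R = (0, 1), Q = (-3, 5).
1. E is the midpoint of QR ⇒ E = (-3/2, 3)
2. N is the midpoint of VR ⇒ N = (0, 1/2)
3. T is the centroid of triangle VER ⇒ T = (-1/2, 4/3)
4. M is the midpoint of VN ⇒ M = (0, 1/4)
line MT meets ER at P = (-9/10, 11/5)
T = M + t·(P−M) with t = 5/9, so MT:TP = 5/9:4/9

MT:TP = 5/4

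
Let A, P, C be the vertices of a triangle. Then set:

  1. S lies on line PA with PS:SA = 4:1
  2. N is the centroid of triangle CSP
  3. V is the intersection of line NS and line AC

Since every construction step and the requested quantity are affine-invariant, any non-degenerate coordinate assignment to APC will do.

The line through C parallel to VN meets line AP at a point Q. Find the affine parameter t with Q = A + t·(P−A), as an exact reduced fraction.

Choose coordinates A = (0, 0), P = (1, 0), C = (0, 1).
1. S lies on line PA with PS:SA = 4:1 ⇒ S = (1/5, 0)
2. N is the centroid of triangle CSP ⇒ N = (2/5, 1/3)
3. V is the intersection of line NS and line AC ⇒ V = (0, -1/3)
through C parallel to VN: direction (2/5, 2/3); meets AP at Q = (-3/5, 0)
Q = A + t·(P−A) with t = -3/5

t = -3/5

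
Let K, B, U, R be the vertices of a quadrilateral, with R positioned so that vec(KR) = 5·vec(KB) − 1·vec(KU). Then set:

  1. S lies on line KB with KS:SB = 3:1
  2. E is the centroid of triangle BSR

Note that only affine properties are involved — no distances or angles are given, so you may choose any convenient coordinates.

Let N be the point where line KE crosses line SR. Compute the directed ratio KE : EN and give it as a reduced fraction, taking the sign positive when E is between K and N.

Set K = (0, 0), B = (1, 0), U = (0, 1), R = (5, -1); any affine frame gives the same invariant.
1. S lies on line KB with KS:SB = 3:1 ⇒ S = (3/4, 0)
2. E is the centroid of triangle BSR ⇒ E = (9/4, -1/3)
line KE meets SR at N = (81/40, -3/10)
E = K + t·(N−K) with t = 10/9, so KE:EN = 10/9:-1/9

KE:EN = -10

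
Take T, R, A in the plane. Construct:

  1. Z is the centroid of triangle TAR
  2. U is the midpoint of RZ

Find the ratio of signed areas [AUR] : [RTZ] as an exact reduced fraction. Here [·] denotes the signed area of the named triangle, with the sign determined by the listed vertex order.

[AUR]:[RTZ] = -1/2

Assign T = (0, 0), R = (1, 0), A = (0, 1) — the answer is frame-independent, so this choice is without loss of generality.
1. Z is the centroid of triangle TAR ⇒ Z = (1/3, 1/3)
2. U is the midpoint of RZ ⇒ U = (2/3, 1/6)
2·[AUR] = 1/6, 2·[RTZ] = -1/3
[AUR]:[RTZ] = 1/6:-1/3 = -1/2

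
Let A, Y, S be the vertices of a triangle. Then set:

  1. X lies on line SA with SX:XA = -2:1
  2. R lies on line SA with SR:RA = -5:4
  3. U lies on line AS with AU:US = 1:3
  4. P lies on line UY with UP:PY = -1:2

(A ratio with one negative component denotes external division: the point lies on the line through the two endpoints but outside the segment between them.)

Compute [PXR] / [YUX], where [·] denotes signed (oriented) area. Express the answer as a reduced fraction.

[PXR]:[YUX] = -12/5

Assign A = (0, 0), Y = (1, 0), S = (0, 1) — the answer is frame-independent, so this choice is without loss of generality.
1. X lies on line SA with SX:XA = -2:1 ⇒ X = (0, -1)
2. R lies on line SA with SR:RA = -5:4 ⇒ R = (0, -4)
3. U lies on line AS with AU:US = 1:3 ⇒ U = (0, 1/4)
4. P lies on line UY with UP:PY = -1:2 ⇒ P = (-1, 1/2)
2·[PXR] = -3, 2·[YUX] = 5/4
[PXR]:[YUX] = -3:5/4 = -12/5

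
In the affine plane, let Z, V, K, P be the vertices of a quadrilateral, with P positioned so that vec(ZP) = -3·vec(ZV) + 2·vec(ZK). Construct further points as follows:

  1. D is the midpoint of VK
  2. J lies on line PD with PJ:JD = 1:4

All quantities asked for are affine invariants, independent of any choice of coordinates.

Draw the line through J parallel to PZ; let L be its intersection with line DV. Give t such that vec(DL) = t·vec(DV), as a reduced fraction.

Work in coordinates with Z = (0, 0), V = (1, 0), K = (0, 1), P = (-3, 2).
1. D is the midpoint of VK ⇒ D = (1/2, 1/2)
2. J lies on line PD with PJ:JD = 1:4 ⇒ J = (-23/10, 17/10)
through J parallel to PZ: direction (3, -2); meets DV at L = (5/2, -3/2)
L = D + t·(V−D) with t = 4

t = 4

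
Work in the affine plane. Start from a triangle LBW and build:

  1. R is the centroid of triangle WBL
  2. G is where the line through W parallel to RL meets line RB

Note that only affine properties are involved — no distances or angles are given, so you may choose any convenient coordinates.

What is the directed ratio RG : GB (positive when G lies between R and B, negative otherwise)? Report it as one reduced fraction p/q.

RG:GB = -1/2

Assign L = (0, 0), B = (1, 0), W = (0, 1) — the answer is frame-independent, so this choice is without loss of generality.
1. R is the centroid of triangle WBL ⇒ R = (1/3, 1/3)
2. G is where the line through W parallel to RL meets line RB ⇒ G = (-1/3, 2/3)
G = R + t·(B−R) with t = -1, so RG:GB = t:(1−t) = -1:2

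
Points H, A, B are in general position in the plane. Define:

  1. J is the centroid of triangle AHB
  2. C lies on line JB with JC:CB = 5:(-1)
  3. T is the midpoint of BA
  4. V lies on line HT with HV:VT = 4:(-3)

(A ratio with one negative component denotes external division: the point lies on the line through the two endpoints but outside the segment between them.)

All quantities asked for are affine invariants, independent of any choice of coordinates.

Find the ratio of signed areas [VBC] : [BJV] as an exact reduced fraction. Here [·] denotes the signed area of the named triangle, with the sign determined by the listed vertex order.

[VBC]:[BJV] = -1/4

Set H = (0, 0), A = (1, 0), B = (0, 1); any affine frame gives the same invariant.
1. J is the centroid of triangle AHB ⇒ J = (1/3, 1/3)
2. C lies on line JB with JC:CB = 5:(-1) ⇒ C = (-1/12, 7/6)
3. T is the midpoint of BA ⇒ T = (1/2, 1/2)
4. V lies on line HT with HV:VT = 4:(-3) ⇒ V = (2, 2)
2·[VBC] = -5/12, 2·[BJV] = 5/3
[VBC]:[BJV] = -5/12:5/3 = -1/4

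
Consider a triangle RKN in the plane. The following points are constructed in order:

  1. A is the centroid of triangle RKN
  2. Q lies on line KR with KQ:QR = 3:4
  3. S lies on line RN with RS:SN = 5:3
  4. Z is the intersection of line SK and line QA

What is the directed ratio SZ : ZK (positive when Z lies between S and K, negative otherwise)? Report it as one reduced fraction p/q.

Choose coordinates R = (0, 0), K = (1, 0), N = (0, 1).
1. A is the centroid of triangle RKN ⇒ A = (1/3, 1/3)
2. Q lies on line KR with KQ:QR = 3:4 ⇒ Q = (4/7, 0)
3. S lies on line RN with RS:SN = 5:3 ⇒ S = (0, 5/8)
4. Z is the intersection of line SK and line QA ⇒ Z = (7/31, 15/31)
Z = S + t·(K−S) with t = 7/31, so SZ:ZK = t:(1−t) = 7/31:24/31

SZ:ZK = 7/24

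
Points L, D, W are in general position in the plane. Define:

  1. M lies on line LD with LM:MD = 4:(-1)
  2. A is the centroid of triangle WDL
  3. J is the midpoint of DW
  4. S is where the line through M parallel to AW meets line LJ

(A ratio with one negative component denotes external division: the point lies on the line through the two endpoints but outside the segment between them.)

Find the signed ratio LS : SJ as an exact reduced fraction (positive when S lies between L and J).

LS:SJ = -16/7

Assign L = (0, 0), D = (1, 0), W = (0, 1) — the answer is frame-independent, so this choice is without loss of generality.
1. M lies on line LD with LM:MD = 4:(-1) ⇒ M = (4/3, 0)
2. A is the centroid of triangle WDL ⇒ A = (1/3, 1/3)
3. J is the midpoint of DW ⇒ J = (1/2, 1/2)
4. S is where the line through M parallel to AW meets line LJ ⇒ S = (8/9, 8/9)
S = L + t·(J−L) with t = 16/9, so LS:SJ = t:(1−t) = 16/9:-7/9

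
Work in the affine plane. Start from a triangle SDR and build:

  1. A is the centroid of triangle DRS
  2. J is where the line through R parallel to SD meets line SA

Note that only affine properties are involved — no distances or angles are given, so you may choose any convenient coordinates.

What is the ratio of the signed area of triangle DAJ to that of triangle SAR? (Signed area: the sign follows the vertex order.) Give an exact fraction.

Assign S = (0, 0), D = (1, 0), R = (0, 1) — the answer is frame-independent, so this choice is without loss of generality.
1. A is the centroid of triangle DRS ⇒ A = (1/3, 1/3)
2. J is where the line through R parallel to SD meets line SA ⇒ J = (1, 1)
2·[DAJ] = -2/3, 2·[SAR] = 1/3
[DAJ]:[SAR] = -2/3:1/3 = -2

[DAJ]:[SAR] = -2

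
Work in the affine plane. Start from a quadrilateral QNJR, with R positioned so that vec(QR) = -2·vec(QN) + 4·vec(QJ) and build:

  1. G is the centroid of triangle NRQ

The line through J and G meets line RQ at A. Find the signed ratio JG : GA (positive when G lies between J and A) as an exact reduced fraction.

Set Q = (0, 0), N = (1, 0), J = (0, 1), R = (-2, 4); any affine frame gives the same invariant.
1. G is the centroid of triangle NRQ ⇒ G = (-1/3, 4/3)
line JG meets RQ at A = (-1, 2)
G = J + t·(A−J) with t = 1/3, so JG:GA = 1/3:2/3

JG:GA = 1/2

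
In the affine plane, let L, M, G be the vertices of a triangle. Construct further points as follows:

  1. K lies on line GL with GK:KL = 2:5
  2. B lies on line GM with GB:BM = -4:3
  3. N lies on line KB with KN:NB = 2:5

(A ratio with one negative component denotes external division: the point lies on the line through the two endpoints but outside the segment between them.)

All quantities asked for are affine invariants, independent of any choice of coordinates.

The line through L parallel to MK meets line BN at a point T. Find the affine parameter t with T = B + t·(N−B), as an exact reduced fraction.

t = 7/30

Assign L = (0, 0), M = (1, 0), G = (0, 1) — the answer is frame-independent, so this choice is without loss of generality.
1. K lies on line GL with GK:KL = 2:5 ⇒ K = (0, 5/7)
2. B lies on line GM with GB:BM = -4:3 ⇒ B = (4, -3)
3. N lies on line KB with KN:NB = 2:5 ⇒ N = (8/7, -17/49)
through L parallel to MK: direction (-1, 5/7); meets BN at T = (10/3, -50/21)
T = B + t·(N−B) with t = 7/30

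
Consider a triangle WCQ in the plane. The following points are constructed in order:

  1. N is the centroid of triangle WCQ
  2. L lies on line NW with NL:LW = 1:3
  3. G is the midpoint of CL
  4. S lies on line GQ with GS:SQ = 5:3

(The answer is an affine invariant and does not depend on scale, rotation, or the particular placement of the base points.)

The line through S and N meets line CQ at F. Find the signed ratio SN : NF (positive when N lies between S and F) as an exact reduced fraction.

SN:NF = -23/32

Work in coordinates with W = (0, 0), C = (1, 0), Q = (0, 1).
1. N is the centroid of triangle WCQ ⇒ N = (1/3, 1/3)
2. L lies on line NW with NL:LW = 1:3 ⇒ L = (1/4, 1/4)
3. G is the midpoint of CL ⇒ G = (5/8, 1/8)
4. S lies on line GQ with GS:SQ = 5:3 ⇒ S = (15/64, 43/64)
line SN meets CQ at F = (9/46, 37/46)
N = S + t·(F−S) with t = -23/9, so SN:NF = -23/9:32/9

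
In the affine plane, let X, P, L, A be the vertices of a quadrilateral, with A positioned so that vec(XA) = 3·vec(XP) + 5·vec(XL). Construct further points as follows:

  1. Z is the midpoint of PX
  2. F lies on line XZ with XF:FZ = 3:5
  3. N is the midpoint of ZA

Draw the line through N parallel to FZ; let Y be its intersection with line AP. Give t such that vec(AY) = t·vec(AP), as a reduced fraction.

t = 1/2

Choose coordinates X = (0, 0), P = (1, 0), L = (0, 1), A = (3, 5).
1. Z is the midpoint of PX ⇒ Z = (1/2, 0)
2. F lies on line XZ with XF:FZ = 3:5 ⇒ F = (3/16, 0)
3. N is the midpoint of ZA ⇒ N = (7/4, 5/2)
through N parallel to FZ: direction (5/16, 0); meets AP at Y = (2, 5/2)
Y = A + t·(P−A) with t = 1/2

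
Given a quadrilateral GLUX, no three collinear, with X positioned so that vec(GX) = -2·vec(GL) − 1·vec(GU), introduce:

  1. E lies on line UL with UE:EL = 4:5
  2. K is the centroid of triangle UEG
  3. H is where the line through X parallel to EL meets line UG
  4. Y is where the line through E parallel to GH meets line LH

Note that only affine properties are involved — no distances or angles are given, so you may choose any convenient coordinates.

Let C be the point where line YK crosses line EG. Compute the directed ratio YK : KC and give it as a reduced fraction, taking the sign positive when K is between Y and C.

YK:KC = -23/3

Set G = (0, 0), L = (1, 0), U = (0, 1), X = (-2, -1); any affine frame gives the same invariant.
1. E lies on line UL with UE:EL = 4:5 ⇒ E = (4/9, 5/9)
2. K is the centroid of triangle UEG ⇒ K = (4/27, 14/27)
3. H is where the line through X parallel to EL meets line UG ⇒ H = (0, -3)
4. Y is where the line through E parallel to GH meets line LH ⇒ Y = (4/9, -5/3)
line YK meets EG at C = (116/621, 145/621)
K = Y + t·(C−Y) with t = 23/20, so YK:KC = 23/20:-3/20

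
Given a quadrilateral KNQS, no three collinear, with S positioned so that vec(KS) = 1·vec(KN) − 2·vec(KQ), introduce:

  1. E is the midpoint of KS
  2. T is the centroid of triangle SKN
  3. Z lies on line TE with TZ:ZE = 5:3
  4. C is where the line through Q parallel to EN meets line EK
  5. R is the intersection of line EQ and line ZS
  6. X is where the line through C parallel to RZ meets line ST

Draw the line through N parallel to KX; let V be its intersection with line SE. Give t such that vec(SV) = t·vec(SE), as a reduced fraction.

t = -6

Set K = (0, 0), N = (1, 0), Q = (0, 1), S = (1, -2); any affine frame gives the same invariant.
1. E is the midpoint of KS ⇒ E = (1/2, -1)
2. T is the centroid of triangle SKN ⇒ T = (2/3, -2/3)
3. Z lies on line TE with TZ:ZE = 5:3 ⇒ Z = (9/16, -7/8)
4. C is where the line through Q parallel to EN meets line EK ⇒ C = (-1/4, 1/2)
5. R is the intersection of line EQ and line ZS ⇒ R = (3/10, -1/5)
6. X is where the line through C parallel to RZ meets line ST ⇒ X = (3/2, -4)
through N parallel to KX: direction (3/2, -4); meets SE at V = (4, -8)
V = S + t·(E−S) with t = -6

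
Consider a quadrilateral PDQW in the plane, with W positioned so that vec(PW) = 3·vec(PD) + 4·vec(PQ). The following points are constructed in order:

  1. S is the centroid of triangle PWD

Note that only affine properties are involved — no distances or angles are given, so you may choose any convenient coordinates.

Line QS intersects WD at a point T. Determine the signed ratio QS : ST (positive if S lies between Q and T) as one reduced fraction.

QS:ST = 7/2

Assign P = (0, 0), D = (1, 0), Q = (0, 1), W = (3, 4) — the answer is frame-independent, so this choice is without loss of generality.
1. S is the centroid of triangle PWD ⇒ S = (4/3, 4/3)
line QS meets WD at T = (12/7, 10/7)
S = Q + t·(T−Q) with t = 7/9, so QS:ST = 7/9:2/9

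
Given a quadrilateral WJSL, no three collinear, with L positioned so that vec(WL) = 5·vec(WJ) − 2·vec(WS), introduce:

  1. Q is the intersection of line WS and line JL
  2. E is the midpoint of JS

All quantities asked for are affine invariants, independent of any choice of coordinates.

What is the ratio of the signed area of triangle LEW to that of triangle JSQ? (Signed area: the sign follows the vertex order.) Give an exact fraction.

Choose coordinates W = (0, 0), J = (1, 0), S = (0, 1), L = (5, -2).
1. Q is the intersection of line WS and line JL ⇒ Q = (0, 1/2)
2. E is the midpoint of JS ⇒ E = (1/2, 1/2)
2·[LEW] = 7/2, 2·[JSQ] = 1/2
[LEW]:[JSQ] = 7/2:1/2 = 7

[LEW]:[JSQ] = 7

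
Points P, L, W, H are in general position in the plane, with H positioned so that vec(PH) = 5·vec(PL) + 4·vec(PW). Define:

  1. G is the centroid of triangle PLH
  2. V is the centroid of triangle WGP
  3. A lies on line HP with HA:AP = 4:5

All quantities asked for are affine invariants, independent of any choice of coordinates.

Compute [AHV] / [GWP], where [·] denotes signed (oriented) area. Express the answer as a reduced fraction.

Work in coordinates with P = (0, 0), L = (1, 0), W = (0, 1), H = (5, 4).
1. G is the centroid of triangle PLH ⇒ G = (2, 4/3)
2. V is the centroid of triangle WGP ⇒ V = (2/3, 7/9)
3. A lies on line HP with HA:AP = 4:5 ⇒ A = (25/9, 20/9)
2·[AHV] = 44/81, 2·[GWP] = 2
[AHV]:[GWP] = 44/81:2 = 22/81

[AHV]:[GWP] = 22/81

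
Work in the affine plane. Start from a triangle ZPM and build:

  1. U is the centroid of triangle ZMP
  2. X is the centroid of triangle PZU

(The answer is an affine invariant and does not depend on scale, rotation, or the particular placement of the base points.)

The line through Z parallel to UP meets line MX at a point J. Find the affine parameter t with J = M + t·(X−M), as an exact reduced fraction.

Assign Z = (0, 0), P = (1, 0), M = (0, 1) — the answer is frame-independent, so this choice is without loss of generality.
1. U is the centroid of triangle ZMP ⇒ U = (1/3, 1/3)
2. X is the centroid of triangle PZU ⇒ X = (4/9, 1/9)
through Z parallel to UP: direction (2/3, -1/3); meets MX at J = (2/3, -1/3)
J = M + t·(X−M) with t = 3/2

t = 3/2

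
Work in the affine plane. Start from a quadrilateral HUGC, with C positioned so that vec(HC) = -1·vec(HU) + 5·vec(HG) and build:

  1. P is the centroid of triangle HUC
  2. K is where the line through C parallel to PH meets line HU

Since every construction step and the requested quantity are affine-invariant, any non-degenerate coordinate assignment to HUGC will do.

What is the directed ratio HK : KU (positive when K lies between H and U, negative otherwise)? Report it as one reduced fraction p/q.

HK:KU = -1/2

Work in coordinates with H = (0, 0), U = (1, 0), G = (0, 1), C = (-1, 5).
1. P is the centroid of triangle HUC ⇒ P = (0, 5/3)
2. K is where the line through C parallel to PH meets line HU ⇒ K = (-1, 0)
K = H + t·(U−H) with t = -1, so HK:KU = t:(1−t) = -1:2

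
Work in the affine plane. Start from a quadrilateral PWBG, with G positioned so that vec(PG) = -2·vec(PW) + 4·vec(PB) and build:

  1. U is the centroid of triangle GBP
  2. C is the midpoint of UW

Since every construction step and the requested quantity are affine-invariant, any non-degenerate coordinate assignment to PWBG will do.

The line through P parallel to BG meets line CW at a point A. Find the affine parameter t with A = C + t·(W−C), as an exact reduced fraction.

Assign P = (0, 0), W = (1, 0), B = (0, 1), G = (-2, 4) — the answer is frame-independent, so this choice is without loss of generality.
1. U is the centroid of triangle GBP ⇒ U = (-2/3, 5/3)
2. C is the midpoint of UW ⇒ C = (1/6, 5/6)
through P parallel to BG: direction (-2, 3); meets CW at A = (-2, 3)
A = C + t·(W−C) with t = -13/5

t = -13/5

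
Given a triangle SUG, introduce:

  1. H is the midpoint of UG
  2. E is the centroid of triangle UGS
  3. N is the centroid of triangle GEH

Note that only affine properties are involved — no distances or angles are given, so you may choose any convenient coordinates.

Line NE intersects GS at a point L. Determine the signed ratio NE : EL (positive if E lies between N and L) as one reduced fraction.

NE:EL = -1/6

Work in coordinates with S = (0, 0), U = (1, 0), G = (0, 1).
1. H is the midpoint of UG ⇒ H = (1/2, 1/2)
2. E is the centroid of triangle UGS ⇒ E = (1/3, 1/3)
3. N is the centroid of triangle GEH ⇒ N = (5/18, 11/18)
line NE meets GS at L = (0, 2)
E = N + t·(L−N) with t = -1/5, so NE:EL = -1/5:6/5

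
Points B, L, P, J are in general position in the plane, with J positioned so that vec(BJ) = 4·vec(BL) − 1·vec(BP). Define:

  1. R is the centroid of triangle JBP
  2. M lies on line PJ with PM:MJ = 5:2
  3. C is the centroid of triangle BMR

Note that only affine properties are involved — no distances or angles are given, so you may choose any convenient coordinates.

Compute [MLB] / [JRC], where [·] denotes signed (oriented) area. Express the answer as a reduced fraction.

Set B = (0, 0), L = (1, 0), P = (0, 1), J = (4, -1); any affine frame gives the same invariant.
1. R is the centroid of triangle JBP ⇒ R = (4/3, 0)
2. M lies on line PJ with PM:MJ = 5:2 ⇒ M = (20/7, -3/7)
3. C is the centroid of triangle BMR ⇒ C = (88/63, -1/7)
2·[MLB] = 3/7, 2·[JRC] = 20/63
[MLB]:[JRC] = 3/7:20/63 = 27/20

[MLB]:[JRC] = 27/20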